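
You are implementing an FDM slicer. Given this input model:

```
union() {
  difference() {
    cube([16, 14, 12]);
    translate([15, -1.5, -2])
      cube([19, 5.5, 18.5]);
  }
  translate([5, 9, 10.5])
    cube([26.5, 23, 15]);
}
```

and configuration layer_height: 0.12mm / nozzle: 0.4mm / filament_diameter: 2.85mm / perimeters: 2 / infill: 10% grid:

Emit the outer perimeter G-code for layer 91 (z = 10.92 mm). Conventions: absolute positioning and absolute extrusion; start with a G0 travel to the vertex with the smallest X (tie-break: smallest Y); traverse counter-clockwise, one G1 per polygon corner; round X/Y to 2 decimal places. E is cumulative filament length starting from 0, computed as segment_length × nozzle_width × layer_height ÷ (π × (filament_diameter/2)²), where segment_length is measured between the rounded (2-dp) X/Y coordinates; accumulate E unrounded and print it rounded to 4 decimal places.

G0 X0.00 Y0.00 Z10.92
G1 X15.00 Y0.00 E0.1129
G1 X15.00 Y4.00 E0.1430
G1 X16.00 Y4.00 E0.1505
G1 X16.00 Y9.00 E0.1881
G1 X31.50 Y9.00 E0.3047
G1 X31.50 Y32.00 E0.4778
G1 X5.00 Y32.00 E0.6772
G1 X5.00 Y14.00 E0.8126
G1 X0.00 Y14.00 E0.8502
G1 X0.00 Y0.00 E0.9556

At z = 10.92 mm: the cube is present — its section is the full 16×14 rectangle; the 19×5.5 cube at (15, -1.5) contributes its full rectangle; Taking the first minus the rest: starting from the 16×14 cube, the 19×5.5 cube at (15, -1.5) partially overlaps it — only the 4.00 mm² overlap (of its 104.50 mm²) is removed, clipping the outline — 1 connected region; the 26.5×23 cube at (5, 9) contributes its full rectangle; Taking the union: the regions partially overlap (shared area 55.00 mm²), so overlapping operands fuse into one piece — 1 connected region. The outline is a single polygon with 10 vertices. Extrusion per mm of travel: 0.4 × 0.12 / (π × 1.425²) = 0.007524. Accumulating E over each segment gives final E = 0.9556.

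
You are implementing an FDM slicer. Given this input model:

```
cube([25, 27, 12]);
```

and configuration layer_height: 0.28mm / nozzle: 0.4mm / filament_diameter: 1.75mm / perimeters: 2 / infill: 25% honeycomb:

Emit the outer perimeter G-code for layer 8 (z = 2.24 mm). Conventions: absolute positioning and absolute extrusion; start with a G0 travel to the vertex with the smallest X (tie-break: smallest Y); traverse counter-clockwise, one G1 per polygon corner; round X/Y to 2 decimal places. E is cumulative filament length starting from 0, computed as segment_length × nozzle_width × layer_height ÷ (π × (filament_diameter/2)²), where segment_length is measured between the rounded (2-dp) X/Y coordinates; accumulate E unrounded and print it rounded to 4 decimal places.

G0 X0.00 Y0.00 Z2.24
G1 X25.00 Y0.00 E1.1641
G1 X25.00 Y27.00 E2.4213
G1 X0.00 Y27.00 E3.5854
G1 X0.00 Y0.00 E4.8427

At z = 2.24 mm: the cube (footprint 25×27) is included at this height. The outline is a single polygon with 4 vertices. Extrusion per mm of travel: 0.4 × 0.28 / (π × 0.875²) = 0.046564. Accumulating E over each segment gives final E = 4.8427.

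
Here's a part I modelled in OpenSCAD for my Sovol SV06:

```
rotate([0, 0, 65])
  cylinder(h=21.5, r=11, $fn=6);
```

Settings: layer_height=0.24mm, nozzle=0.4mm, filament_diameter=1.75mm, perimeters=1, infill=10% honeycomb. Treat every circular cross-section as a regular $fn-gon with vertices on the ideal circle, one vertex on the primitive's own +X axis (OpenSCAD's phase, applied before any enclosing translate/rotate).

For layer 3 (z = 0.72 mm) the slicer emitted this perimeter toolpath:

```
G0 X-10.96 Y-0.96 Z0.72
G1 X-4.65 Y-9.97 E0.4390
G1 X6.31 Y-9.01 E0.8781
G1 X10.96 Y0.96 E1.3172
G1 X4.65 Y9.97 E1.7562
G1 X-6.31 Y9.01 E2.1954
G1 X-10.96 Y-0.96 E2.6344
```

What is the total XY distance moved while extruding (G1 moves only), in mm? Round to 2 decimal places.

Sum the Euclidean lengths of each G1 segment: total = 66.01 mm.

66.01 mm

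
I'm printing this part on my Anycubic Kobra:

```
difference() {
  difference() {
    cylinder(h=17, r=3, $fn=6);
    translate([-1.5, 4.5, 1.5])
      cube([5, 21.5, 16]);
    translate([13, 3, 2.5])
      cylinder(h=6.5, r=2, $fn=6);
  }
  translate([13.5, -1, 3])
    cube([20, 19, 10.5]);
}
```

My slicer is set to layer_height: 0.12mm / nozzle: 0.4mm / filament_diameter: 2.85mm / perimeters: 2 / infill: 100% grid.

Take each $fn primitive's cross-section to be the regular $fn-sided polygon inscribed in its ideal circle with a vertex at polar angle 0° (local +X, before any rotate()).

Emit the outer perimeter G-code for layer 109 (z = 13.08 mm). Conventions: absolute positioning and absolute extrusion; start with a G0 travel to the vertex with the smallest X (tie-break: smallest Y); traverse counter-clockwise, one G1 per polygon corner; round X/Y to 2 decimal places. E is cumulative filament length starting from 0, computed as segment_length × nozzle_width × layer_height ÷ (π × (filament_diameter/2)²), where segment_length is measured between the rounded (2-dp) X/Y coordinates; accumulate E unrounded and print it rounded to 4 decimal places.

G0 X-3.00 Y0.00 Z13.08
G1 X-1.50 Y-2.60 E0.0226
G1 X1.50 Y-2.60 E0.0452
G1 X3.00 Y0.00 E0.0677
G1 X1.50 Y2.60 E0.0903
G1 X-1.50 Y2.60 E0.1129
G1 X-3.00 Y0.00 E0.1355

At z = 13.08 mm: the r=3 cylinder gives a regular 6-gon of circumradius 3 (constant along its height); the cube at (-1.5, 4.5) is present — its section is the full 5×21.5 rectangle; the cylinder at (13, 3) does not reach this height (z outside [2.5, 9]); After the difference (first − rest): starting from the r=3 cylinder, the 5×21.5 cube at (-1.5, 4.5) misses the remaining region (no effect) — 1 connected region; the 20×19 cube at (13.5, -1) contributes its full rectangle; After the difference (first − rest): starting from the result so far, the 20×19 cube at (13.5, -1) misses the remaining region (no effect) — 1 connected region. The outline is a single polygon with 6 vertices. Extrusion per mm of travel: 0.4 × 0.12 / (π × 1.425²) = 0.007524. Accumulating E over each segment gives final E = 0.1355.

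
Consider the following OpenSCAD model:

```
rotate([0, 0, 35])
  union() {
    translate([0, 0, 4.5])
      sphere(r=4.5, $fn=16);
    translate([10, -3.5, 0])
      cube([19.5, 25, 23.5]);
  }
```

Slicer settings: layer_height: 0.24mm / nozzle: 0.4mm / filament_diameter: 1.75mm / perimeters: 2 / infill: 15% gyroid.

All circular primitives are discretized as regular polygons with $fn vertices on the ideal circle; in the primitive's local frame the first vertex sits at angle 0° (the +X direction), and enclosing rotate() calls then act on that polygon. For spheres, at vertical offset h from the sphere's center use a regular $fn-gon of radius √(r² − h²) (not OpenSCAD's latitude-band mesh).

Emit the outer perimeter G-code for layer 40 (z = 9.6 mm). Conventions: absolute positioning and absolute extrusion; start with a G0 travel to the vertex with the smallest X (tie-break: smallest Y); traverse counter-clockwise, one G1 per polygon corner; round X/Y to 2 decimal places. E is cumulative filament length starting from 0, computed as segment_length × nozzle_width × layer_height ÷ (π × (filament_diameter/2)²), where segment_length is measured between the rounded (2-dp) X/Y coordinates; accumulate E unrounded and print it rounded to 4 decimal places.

At z = 9.6 mm: the sphere is not intersected at this z (|z−center|=5.100 > r=4.5); the cube at (10, -3.5) (footprint 19.5×25) is included at this height; Combining (union): only the 19.5×25 cube at (10, -3.5) is present, so the union is just that shape — 1 connected region; (rotated 35° about Z; rotation is an isometry so areas/perimeters/island counts are preserved). The outline is a single polygon with 4 vertices. Extrusion per mm of travel: 0.4 × 0.24 / (π × 0.875²) = 0.039912. Accumulating E over each segment gives final E = 3.5518.

G0 X-4.14 Y23.35 Z9.60
G1 X10.20 Y2.87 E0.9979
G1 X26.17 Y14.05 E1.7759
G1 X11.83 Y34.53 E2.7738
G1 X-4.14 Y23.35 E3.5518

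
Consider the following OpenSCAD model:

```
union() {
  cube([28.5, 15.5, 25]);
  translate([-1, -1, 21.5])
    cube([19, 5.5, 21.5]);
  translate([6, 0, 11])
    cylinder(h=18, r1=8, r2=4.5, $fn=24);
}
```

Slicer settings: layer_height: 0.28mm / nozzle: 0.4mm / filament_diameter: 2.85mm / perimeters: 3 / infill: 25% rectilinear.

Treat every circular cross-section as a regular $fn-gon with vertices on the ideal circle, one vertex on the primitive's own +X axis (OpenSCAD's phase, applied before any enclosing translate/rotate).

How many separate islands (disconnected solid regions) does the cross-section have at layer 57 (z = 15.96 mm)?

At z = 15.96 mm: the cube (footprint 28.5×15.5) is included at this height; the cube at (-1, -1) does not reach this height (z outside [21.5, 43]); the cone at (6, 0) (r1=8→r2=4.5) has section circumradius 7.036 here — a regular 24-gon; Taking the union: the regions partially overlap (shared area 74.44 mm²), so overlapping operands fuse into one piece — 1 connected region. Overall, the cross-section is a single solid region. Island count = 1.

1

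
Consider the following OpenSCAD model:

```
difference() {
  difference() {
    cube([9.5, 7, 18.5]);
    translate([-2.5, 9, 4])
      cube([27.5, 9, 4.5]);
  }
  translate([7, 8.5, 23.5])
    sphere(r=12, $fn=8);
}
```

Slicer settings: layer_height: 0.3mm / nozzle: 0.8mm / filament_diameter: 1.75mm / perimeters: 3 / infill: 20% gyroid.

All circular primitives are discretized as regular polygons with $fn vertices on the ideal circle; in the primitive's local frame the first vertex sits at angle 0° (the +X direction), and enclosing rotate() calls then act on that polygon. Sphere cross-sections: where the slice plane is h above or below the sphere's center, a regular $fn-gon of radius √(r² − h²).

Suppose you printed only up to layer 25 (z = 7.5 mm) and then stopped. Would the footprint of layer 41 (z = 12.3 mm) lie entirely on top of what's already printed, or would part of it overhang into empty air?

entirely on top

Compare the two slices. At z = 7.5: the cube (footprint 9.5×7) is included at this height (area 66.50 mm²); the cube at (-2.5, 9) (footprint 27.5×9) is included at this height (area 247.50 mm²); Subtracting the remaining from the first: starting from the 9.5×7 cube (66.50 mm²), the 27.5×9 cube at (-2.5, 9) misses the remaining region (no effect) — area = 66.50 mm²; the sphere at (7, 8.5) is not intersected at this z (|z−center|=16.000 > r=12); Taking the first minus the rest: none of the subtracted shapes is present at this height, so the result so far is unchanged — area = 66.50 mm². At z = 12.3: the cube is present — its section is the full 9.5×7 rectangle (area 66.50 mm²); the cube at (-2.5, 9) is absent (z outside [4, 8.5]); Subtracting the remaining from the first: none of the subtracted shapes is present at this height, so the 9.5×7 cube is unchanged — area = 66.50 mm²; the sphere at (7, 8.5): section is a regular 8-gon, circumradius = √(r²−h²) = √(12²−11.2²) = 4.308 (area = (8/2)·4.308²·sin(360°/8) = 52.50 mm²); Subtracting the remaining from the first: starting from the result so far (66.50 mm²), the r=12 sphere at (7, 8.5) partially overlaps it — only the 12.85 mm² overlap (of its 52.50 mm²) is removed, clipping the outline — area = 53.65 mm². Checking containment: the cross-section at z = 12.3 is a subset of the cross-section at z = 7.5.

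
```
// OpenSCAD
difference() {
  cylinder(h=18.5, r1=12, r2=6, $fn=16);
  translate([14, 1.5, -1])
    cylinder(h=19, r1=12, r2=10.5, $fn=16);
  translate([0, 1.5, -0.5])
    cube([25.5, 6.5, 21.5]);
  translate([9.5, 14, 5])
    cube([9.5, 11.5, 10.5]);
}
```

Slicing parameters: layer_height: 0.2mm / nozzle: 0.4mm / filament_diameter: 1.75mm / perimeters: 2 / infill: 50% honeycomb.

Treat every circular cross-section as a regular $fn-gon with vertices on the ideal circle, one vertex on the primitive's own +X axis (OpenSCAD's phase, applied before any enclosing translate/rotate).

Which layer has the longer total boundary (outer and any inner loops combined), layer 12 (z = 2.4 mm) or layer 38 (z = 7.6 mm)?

layer 12 (z = 2.4 mm)

Layer 12 (z = 2.4): the cone contributes a regular 16-gon of circumradius 11.222 (interpolated between r1=12 and r2=6 at t=0.130) (perimeter = 2·16·11.222·sin(180°/16) = 70.06 mm); the cone at (14, 1.5): at t=0.179 of its height the radius interpolates to r₁+(r₂−r₁)t = 11.732, giving a regular 16-gon of that circumradius (perimeter = 2·16·11.732·sin(180°/16) = 73.24 mm); the cube at (0, 1.5) is present — its section is the full 25.5×6.5 rectangle (perimeter 64.00 mm); the cube at (9.5, 14) is absent (z outside [5, 15.5]); Taking the first minus the rest: starting from the cone, the cone at (14, 1.5) partially overlaps it — only the 106.04 mm² overlap (of its 421.35 mm²) is removed, clipping the outline; the 25.5×6.5 cube at (0, 1.5) partially overlaps it — only the 19.90 mm² overlap (of its 165.75 mm²) is removed, clipping the outline — boundary = 75.98 mm. So its perimeter = 75.98 mm. Layer 38 (z = 7.6): the cone: at t=0.411 of its height the radius interpolates to r₁+(r₂−r₁)t = 9.535, giving a regular 16-gon of that circumradius (perimeter = 2·16·9.535·sin(180°/16) = 59.53 mm); the cone at (14, 1.5): at t=0.453 of its height the radius interpolates to r₁+(r₂−r₁)t = 11.321, giving a regular 16-gon of that circumradius (perimeter = 2·16·11.321·sin(180°/16) = 70.68 mm); the cube at (0, 1.5) is present — its section is the full 25.5×6.5 rectangle (perimeter 64.00 mm); the 9.5×11.5 cube at (9.5, 14) contributes its full rectangle (perimeter 42.00 mm); Subtracting the remaining from the first: starting from the cone, the cone at (14, 1.5) partially overlaps it — only the 67.21 mm² overlap (of its 392.38 mm²) is removed, clipping the outline; the 25.5×6.5 cube at (0, 1.5) partially overlaps it — only the 22.71 mm² overlap (of its 165.75 mm²) is removed, clipping the outline; the 9.5×11.5 cube at (9.5, 14) misses the remaining region (no effect) — boundary = 65.68 mm. So its perimeter = 65.68 mm. Layer 12 is larger (75.98 vs 65.68 mm).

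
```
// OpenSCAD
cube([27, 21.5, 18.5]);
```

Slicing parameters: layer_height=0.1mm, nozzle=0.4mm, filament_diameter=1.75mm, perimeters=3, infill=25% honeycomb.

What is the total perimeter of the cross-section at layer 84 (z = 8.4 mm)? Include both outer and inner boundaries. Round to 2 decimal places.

97.00 mm

At z = 8.4 mm: the cube (footprint 27×21.5) is included at this height (perimeter 97.00 mm). Overall, the cross-section is a single solid region. Total boundary length (outer) = 97.00 mm.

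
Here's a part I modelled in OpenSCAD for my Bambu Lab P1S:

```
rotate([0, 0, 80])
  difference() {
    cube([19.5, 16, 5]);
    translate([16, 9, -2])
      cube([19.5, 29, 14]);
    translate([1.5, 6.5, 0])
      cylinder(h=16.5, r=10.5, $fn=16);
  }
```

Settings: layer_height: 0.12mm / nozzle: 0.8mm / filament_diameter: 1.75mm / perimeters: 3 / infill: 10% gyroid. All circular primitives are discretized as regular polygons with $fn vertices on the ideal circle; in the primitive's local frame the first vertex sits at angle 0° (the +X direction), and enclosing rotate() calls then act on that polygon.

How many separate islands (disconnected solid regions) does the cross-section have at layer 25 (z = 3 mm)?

At z = 3 mm: the 19.5×16 cube contributes its full rectangle; the 19.5×29 cube at (16, 9) contributes its full rectangle; the r=10.5 cylinder at (1.5, 6.5) contributes a regular 16-gon of circumradius 10.5; Taking the first minus the rest: starting from the 19.5×16 cube, the 19.5×29 cube at (16, 9) partially overlaps it — only the 24.50 mm² overlap (of its 565.50 mm²) is removed, clipping the outline; the r=10.5 cylinder at (1.5, 6.5) partially overlaps it — only the 168.54 mm² overlap (of its 337.53 mm²) is removed, clipping the outline — 1 connected region; (whole slice rotated 80° about Z — lengths, areas and connectivity unchanged). Overall, the cross-section is a single solid region. Island count = 1.

1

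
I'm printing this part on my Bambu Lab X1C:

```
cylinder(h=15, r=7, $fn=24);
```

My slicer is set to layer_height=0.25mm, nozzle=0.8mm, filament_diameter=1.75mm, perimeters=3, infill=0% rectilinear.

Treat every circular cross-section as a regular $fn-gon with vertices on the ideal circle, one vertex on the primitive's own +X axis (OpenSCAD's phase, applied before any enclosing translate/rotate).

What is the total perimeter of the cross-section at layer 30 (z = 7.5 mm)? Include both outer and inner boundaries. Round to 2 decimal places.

43.86 mm

At z = 7.5 mm: the r=7 cylinder gives a regular 24-gon of circumradius 7 (constant along its height) (perimeter = 2·24·7.000·sin(180°/24) = 43.86 mm). Overall, the cross-section is a single solid region. Total boundary length (outer) = 43.86 mm.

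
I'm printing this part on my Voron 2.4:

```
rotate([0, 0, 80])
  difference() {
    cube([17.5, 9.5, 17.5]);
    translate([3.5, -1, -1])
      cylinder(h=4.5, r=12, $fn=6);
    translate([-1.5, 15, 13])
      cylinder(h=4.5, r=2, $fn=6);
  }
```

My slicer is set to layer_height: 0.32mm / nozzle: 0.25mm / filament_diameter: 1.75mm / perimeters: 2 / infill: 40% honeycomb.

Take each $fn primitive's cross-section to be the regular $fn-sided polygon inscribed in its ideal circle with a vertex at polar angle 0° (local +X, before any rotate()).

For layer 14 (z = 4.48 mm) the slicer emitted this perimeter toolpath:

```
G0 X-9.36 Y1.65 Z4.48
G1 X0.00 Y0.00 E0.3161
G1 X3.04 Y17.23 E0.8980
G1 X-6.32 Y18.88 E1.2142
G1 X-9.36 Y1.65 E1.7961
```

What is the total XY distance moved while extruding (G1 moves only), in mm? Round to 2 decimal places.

54.00 mm

Sum the Euclidean lengths of each G1 segment: total = 54.00 mm.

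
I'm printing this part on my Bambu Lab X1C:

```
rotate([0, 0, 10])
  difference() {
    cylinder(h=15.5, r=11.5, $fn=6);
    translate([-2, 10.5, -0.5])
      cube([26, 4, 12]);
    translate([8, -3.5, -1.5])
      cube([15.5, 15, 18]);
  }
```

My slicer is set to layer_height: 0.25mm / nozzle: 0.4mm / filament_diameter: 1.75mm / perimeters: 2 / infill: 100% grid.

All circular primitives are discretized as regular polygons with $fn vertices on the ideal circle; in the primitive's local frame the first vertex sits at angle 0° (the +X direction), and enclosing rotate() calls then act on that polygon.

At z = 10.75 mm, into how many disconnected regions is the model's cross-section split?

1

At z = 10.75 mm: the r=11.5 cylinder gives a regular 6-gon of circumradius 11.5 (constant along its height); the cube at (-2, 10.5) (footprint 26×4) is included at this height; the 15.5×15 cube at (8, -3.5) contributes its full rectangle; After the difference (first − rest): starting from the r=11.5 cylinder, the 26×4 cube at (-2, 10.5) misses the remaining region (no effect); the 15.5×15 cube at (8, -3.5) partially overlaps it — only the 19.32 mm² overlap (of its 232.50 mm²) is removed, clipping the outline — 1 connected region; (rotated 10° about Z; rotation is an isometry so areas/perimeters/island counts are preserved). The result has 1 disconnected region.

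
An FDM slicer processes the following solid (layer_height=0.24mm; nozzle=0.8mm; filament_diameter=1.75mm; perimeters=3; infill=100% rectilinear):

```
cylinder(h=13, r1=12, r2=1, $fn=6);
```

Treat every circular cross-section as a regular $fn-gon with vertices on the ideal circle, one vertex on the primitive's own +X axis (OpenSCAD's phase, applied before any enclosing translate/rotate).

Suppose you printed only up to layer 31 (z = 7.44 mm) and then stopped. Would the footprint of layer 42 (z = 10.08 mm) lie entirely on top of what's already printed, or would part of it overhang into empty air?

entirely on top

Compare the two slices. At z = 7.44: the cone: at t=0.572 of its height the radius interpolates to r₁+(r₂−r₁)t = 5.705, giving a regular 6-gon of that circumradius (area = (6/2)·5.705²·sin(360°/6) = 84.55 mm²). At z = 10.08: the cone (r1=12→r2=1) has section circumradius 3.471 here — a regular 6-gon (area = (6/2)·3.471²·sin(360°/6) = 31.30 mm²). Checking containment: the cross-section at z = 10.08 is a subset of the cross-section at z = 7.44.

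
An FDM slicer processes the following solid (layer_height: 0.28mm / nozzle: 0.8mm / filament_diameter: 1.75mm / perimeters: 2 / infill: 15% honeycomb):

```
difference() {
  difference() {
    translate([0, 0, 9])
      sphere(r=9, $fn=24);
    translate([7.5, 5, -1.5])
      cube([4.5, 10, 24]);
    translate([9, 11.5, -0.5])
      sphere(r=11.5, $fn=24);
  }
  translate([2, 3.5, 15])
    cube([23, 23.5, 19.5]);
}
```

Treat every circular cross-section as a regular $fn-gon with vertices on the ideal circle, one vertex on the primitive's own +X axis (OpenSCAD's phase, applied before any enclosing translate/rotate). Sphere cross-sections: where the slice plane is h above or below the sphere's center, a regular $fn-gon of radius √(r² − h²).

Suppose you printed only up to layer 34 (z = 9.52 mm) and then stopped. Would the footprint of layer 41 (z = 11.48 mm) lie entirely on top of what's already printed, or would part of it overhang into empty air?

Compare the two slices. At z = 9.52: the r=9 sphere contributes a regular 24-gon of circumradius √(9²−0.52²) = 8.985 (area = (24/2)·8.985²·sin(360°/24) = 250.73 mm²); the 4.5×10 cube at (7.5, 5) contributes its full rectangle (area 45.00 mm²); the sphere at (9, 11.5): section is a regular 24-gon, circumradius = √(r²−h²) = √(11.5²−10.02²) = 5.644 (area = (24/2)·5.644²·sin(360°/24) = 98.92 mm²); Taking the first minus the rest: starting from the r=9 sphere (250.73 mm²), the 4.5×10 cube at (7.5, 5) misses the remaining region (no effect); the r=11.5 sphere at (9, 11.5) misses the remaining region (no effect) — area = 250.73 mm²; the cube at (2, 3.5) is absent (z outside [15, 34.5]); Taking the first minus the rest: none of the subtracted shapes is present at this height, so the result so far is unchanged — area = 250.73 mm². At z = 11.48: the r=9 sphere slices to a regular 24-gon of circumradius 8.652 (√(r²−h²) with h=2.48 from center) (area = (24/2)·8.652²·sin(360°/24) = 232.47 mm²); the 4.5×10 cube at (7.5, 5) contributes its full rectangle (area 45.00 mm²); the sphere at (9, 11.5) is not intersected at this z (|z−center|=11.980 > r=11.5); Taking the first minus the rest: starting from the r=9 sphere (232.47 mm²), the 4.5×10 cube at (7.5, 5) misses the remaining region (no effect) — area = 232.47 mm²; the cube at (2, 3.5) is absent (z outside [15, 34.5]); Taking the first minus the rest: none of the subtracted shapes is present at this height, so that combined region is unchanged — area = 232.47 mm². Checking containment: the cross-section at z = 11.48 is a subset of the cross-section at z = 9.52.

entirely on top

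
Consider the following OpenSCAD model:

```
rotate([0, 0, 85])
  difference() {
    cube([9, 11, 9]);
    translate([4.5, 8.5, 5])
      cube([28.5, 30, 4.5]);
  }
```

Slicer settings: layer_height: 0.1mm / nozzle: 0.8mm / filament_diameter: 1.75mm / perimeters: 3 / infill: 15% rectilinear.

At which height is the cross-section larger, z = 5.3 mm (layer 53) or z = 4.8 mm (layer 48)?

layer 48 (z = 4.8 mm)

Layer 53 (z = 5.3): the 9×11 cube contributes its full rectangle (area 99.00 mm²); the 28.5×30 cube at (4.5, 8.5) contributes its full rectangle (area 855.00 mm²); Subtracting the remaining from the first: starting from the 9×11 cube (99.00 mm²), the 28.5×30 cube at (4.5, 8.5) partially overlaps it — only the 11.25 mm² overlap (of its 855.00 mm²) is removed, clipping the outline — area = 87.75 mm²; (whole slice rotated 85° about Z — lengths, areas and connectivity unchanged). So its area = 87.75 mm². Layer 48 (z = 4.8): the cube (footprint 9×11) is included at this height (area 99.00 mm²); the cube at (4.5, 8.5) is not intersected at this z (z outside [5, 9.5]); Taking the first minus the rest: none of the subtracted shapes is present at this height, so the 9×11 cube is unchanged — area = 99.00 mm²; (rotated 85° about Z; rotation is an isometry so areas/perimeters/island counts are preserved). So its area = 99.00 mm². Layer 48 is larger (99.00 vs 87.75 mm²).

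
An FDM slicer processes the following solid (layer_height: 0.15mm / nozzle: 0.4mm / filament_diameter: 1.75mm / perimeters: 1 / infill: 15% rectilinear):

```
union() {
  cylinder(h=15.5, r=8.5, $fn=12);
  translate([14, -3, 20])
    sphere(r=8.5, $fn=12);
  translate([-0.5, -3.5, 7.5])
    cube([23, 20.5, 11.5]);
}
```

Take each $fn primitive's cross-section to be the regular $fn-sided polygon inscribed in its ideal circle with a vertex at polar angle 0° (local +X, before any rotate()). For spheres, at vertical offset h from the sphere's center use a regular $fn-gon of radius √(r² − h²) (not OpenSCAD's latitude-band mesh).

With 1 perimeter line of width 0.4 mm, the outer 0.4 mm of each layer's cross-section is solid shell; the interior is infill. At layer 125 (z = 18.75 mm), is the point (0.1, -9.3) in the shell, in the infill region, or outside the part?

outside

At z = 18.75 mm: the cylinder is not intersected at this z (z outside [0, 15.5]); the sphere at (14, -3): section is a regular 12-gon, circumradius = √(r²−h²) = √(8.5²−1.25²) = 8.408; the 23×20.5 cube at (-0.5, -3.5) contributes its full rectangle; Taking the union: the regions partially overlap (shared area 114.37 mm²), so overlapping operands fuse into one piece — 1 connected region. Overall, the cross-section is a single solid region. The nearest boundary edge runs (5.73, -3.50)→(-0.50, -3.50); distance from the point to it = 5.80 mm. The point is not inside any of the regions above, so it lies outside the cross-section (5.80 mm from the nearest boundary).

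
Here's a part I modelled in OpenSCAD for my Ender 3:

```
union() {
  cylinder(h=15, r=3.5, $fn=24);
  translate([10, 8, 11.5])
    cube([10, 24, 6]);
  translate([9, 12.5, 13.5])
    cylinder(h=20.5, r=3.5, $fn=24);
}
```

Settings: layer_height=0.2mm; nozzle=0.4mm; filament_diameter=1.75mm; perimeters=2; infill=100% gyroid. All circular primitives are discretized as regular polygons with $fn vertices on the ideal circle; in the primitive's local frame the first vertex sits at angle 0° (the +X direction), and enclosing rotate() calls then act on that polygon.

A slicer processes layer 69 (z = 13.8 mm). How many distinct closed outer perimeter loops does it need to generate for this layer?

At z = 13.8 mm: the cylinder: section is a regular 24-gon, circumradius r=3.5; the cube at (10, 8) is present — its section is the full 10×24 rectangle; the r=3.5 cylinder at (9, 12.5) gives a regular 24-gon of circumradius 3.5 (constant along its height); Taking the union: the regions partially overlap (shared area 12.16 mm²), so overlapping operands fuse into one piece — 2 connected regions. The result has 2 disconnected regions.

2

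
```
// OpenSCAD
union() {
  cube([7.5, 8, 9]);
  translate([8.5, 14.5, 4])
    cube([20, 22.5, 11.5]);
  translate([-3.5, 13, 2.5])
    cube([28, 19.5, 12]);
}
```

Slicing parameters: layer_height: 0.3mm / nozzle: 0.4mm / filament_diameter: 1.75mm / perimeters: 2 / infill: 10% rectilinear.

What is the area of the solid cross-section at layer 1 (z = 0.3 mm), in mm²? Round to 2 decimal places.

60.00 mm²

At z = 0.3 mm: the 7.5×8 cube contributes its full rectangle (area 60.00 mm²); the cube at (8.5, 14.5) is not intersected at this z (z outside [4, 15.5]); the cube at (-3.5, 13) is absent (z outside [2.5, 14.5]); Combining (union): only the 7.5×8 cube is present, so the union is just that shape — area = 60.00 mm². Overall, the cross-section is a single solid region. Net area = 60.00 mm².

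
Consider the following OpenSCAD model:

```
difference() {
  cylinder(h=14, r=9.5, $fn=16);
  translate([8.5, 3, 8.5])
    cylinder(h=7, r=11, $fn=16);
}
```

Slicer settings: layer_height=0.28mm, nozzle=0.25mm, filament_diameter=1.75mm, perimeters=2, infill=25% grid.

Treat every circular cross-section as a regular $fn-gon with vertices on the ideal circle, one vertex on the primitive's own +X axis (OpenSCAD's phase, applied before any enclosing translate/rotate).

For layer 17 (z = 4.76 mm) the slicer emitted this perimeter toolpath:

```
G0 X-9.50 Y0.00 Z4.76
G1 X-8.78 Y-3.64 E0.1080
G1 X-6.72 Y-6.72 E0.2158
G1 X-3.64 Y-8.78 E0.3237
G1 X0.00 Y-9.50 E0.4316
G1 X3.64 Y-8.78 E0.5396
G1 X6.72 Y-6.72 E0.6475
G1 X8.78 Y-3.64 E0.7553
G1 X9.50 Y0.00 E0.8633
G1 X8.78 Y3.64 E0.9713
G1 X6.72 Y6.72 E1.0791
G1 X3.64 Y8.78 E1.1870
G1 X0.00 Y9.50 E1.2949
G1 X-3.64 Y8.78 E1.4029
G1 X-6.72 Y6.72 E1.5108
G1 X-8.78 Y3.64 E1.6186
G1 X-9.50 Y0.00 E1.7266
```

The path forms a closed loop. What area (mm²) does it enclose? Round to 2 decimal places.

Apply the shoelace formula to the sequence of (X, Y) vertices; enclosed area = 276.48 mm².

276.48 mm²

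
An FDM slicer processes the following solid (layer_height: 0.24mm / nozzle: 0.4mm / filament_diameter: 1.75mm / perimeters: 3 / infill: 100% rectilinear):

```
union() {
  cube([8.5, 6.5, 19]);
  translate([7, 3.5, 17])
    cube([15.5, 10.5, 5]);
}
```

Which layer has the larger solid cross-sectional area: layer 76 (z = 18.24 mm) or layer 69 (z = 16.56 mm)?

layer 76 (z = 18.24 mm)

Layer 76 (z = 18.24): the cube is present — its section is the full 8.5×6.5 rectangle (area 55.25 mm²); the cube at (7, 3.5) (footprint 15.5×10.5) is included at this height (area 162.75 mm²); Taking the union: the regions partially overlap — summed areas 218.00 mm² minus the doubly-counted overlap 4.50 mm² gives 213.50 mm² — area = 213.50 mm². So its area = 213.50 mm². Layer 69 (z = 16.56): the 8.5×6.5 cube contributes its full rectangle (area 55.25 mm²); the cube at (7, 3.5) does not reach this height (z outside [17, 22]); Taking the union: only the 8.5×6.5 cube is present, so the union is just that shape — area = 55.25 mm². So its area = 55.25 mm². Layer 76 is larger (213.50 vs 55.25 mm²).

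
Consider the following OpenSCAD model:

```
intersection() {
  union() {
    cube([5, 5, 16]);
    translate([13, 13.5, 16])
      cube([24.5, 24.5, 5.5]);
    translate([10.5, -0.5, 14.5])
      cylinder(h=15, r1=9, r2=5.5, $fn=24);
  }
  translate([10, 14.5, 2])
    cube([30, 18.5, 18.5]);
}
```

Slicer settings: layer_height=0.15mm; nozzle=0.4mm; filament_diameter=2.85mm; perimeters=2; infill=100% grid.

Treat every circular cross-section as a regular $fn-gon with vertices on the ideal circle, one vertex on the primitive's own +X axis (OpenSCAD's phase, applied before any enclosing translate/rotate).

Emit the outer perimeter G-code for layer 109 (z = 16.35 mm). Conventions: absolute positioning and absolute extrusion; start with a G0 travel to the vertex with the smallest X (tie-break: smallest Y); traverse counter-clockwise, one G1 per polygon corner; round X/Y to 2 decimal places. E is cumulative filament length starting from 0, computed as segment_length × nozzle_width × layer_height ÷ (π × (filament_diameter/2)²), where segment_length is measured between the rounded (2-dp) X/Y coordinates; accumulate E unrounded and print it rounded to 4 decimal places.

At z = 16.35 mm: the cube is not intersected at this z (z outside [0, 16]); the cube at (13, 13.5) (footprint 24.5×24.5) is included at this height; the cone at (10.5, -0.5): at t=0.123 of its height the radius interpolates to r₁+(r₂−r₁)t = 8.568, giving a regular 24-gon of that circumradius; Merging all regions: the 2 present regions are separate (no shared area or edge), so areas and boundary lengths simply add and each stays a separate island — 2 connected regions; the 30×18.5 cube at (10, 14.5) contributes its full rectangle; Taking the intersection: the 30×18.5 cube at (10, 14.5) partially overlaps the result so far; clipping to the common part keeps 453.25 mm² — 1 connected region. The outline is a single polygon with 4 vertices. Extrusion per mm of travel: 0.4 × 0.15 / (π × 1.425²) = 0.009405. Accumulating E over each segment gives final E = 0.8089.

G0 X13.00 Y14.50 Z16.35
G1 X37.50 Y14.50 E0.2304
G1 X37.50 Y33.00 E0.4044
G1 X13.00 Y33.00 E0.6349
G1 X13.00 Y14.50 E0.8089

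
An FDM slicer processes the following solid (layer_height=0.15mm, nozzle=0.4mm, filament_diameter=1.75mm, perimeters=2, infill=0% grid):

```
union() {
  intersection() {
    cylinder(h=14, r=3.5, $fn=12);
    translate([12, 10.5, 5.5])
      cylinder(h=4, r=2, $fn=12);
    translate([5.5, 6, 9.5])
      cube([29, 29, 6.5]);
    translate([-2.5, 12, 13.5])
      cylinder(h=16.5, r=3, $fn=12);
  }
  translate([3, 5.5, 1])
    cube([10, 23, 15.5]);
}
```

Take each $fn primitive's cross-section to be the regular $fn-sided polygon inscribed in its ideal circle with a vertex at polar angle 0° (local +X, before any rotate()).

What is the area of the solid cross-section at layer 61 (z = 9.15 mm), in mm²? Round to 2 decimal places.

At z = 9.15 mm: the r=3.5 cylinder gives a regular 12-gon of circumradius 3.5 (constant along its height) (area = (12/2)·3.500²·sin(360°/12) = 36.75 mm²); the r=2 cylinder at (12, 10.5) contributes a regular 12-gon of circumradius 2 (area = (12/2)·2.000²·sin(360°/12) = 12.00 mm²); the cube at (5.5, 6) is not intersected at this z (z outside [9.5, 16]); the cylinder at (-2.5, 12) is absent (z outside [13.5, 30]); Taking the intersection: at least one operand is absent at this height, so nothing remains; the 10×23 cube at (3, 5.5) contributes its full rectangle (area 230.00 mm²); Taking the union: only the 10×23 cube at (3, 5.5) is present, so the union is just that shape — area = 230.00 mm². Overall, the cross-section is a single solid region. Net area = 230.00 mm².

230.00 mm²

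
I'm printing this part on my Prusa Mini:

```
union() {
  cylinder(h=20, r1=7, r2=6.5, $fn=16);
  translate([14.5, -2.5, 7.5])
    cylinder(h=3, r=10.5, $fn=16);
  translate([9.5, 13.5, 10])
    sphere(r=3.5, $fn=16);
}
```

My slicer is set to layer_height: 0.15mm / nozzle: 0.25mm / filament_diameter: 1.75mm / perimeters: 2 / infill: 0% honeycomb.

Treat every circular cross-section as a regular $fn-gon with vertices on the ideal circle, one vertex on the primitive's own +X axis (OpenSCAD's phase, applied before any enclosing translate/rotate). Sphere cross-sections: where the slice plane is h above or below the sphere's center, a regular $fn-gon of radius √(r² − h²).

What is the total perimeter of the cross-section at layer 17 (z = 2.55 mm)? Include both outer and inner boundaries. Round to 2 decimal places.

43.30 mm

At z = 2.55 mm: the cone (r1=7→r2=6.5) has section circumradius 6.936 here — a regular 16-gon (perimeter = 2·16·6.936·sin(180°/16) = 43.30 mm); the cylinder at (14.5, -2.5) is not intersected at this z (z outside [7.5, 10.5]); the sphere at (9.5, 13.5) does not reach this height (|z−center|=7.450 > r=3.5); Taking the union: only the cone is present, so the union is just that shape — boundary = 43.30 mm. Overall, the cross-section is a single solid region. Total boundary length (outer) = 43.30 mm.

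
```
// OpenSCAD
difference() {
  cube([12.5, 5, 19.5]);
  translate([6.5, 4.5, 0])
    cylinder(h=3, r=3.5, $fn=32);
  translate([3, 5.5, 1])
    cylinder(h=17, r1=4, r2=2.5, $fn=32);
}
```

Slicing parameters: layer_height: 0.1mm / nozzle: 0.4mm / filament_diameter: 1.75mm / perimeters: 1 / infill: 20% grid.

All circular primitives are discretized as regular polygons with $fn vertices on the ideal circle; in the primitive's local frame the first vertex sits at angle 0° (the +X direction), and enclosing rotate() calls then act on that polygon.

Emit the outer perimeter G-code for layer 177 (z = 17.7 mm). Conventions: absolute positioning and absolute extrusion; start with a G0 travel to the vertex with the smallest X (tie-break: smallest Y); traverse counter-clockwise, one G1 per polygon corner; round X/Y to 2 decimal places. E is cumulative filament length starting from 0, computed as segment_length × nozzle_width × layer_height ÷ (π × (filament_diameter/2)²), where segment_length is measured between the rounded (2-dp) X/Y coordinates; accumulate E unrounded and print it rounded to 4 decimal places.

At z = 17.7 mm: the cube is present — its section is the full 12.5×5 rectangle; the cylinder at (6.5, 4.5) is not intersected at this z (z outside [0, 3]); the cone at (3, 5.5) contributes a regular 32-gon of circumradius 2.526 (interpolated between r1=4 and r2=2.5 at t=0.982); Taking the first minus the rest: starting from the 12.5×5 cube, the cone at (3, 5.5) partially overlaps it — only the 7.46 mm² overlap (of its 19.92 mm²) is removed, clipping the outline — 1 connected region. The outline is a single polygon with 19 vertices. Extrusion per mm of travel: 0.4 × 0.1 / (π × 0.875²) = 0.016630. Accumulating E over each segment gives final E = 0.6147.

G0 X0.00 Y0.00 Z17.70
G1 X12.50 Y0.00 E0.2079
G1 X12.50 Y5.00 E0.2910
G1 X5.48 Y5.00 E0.4078
G1 X5.33 Y4.53 E0.4160
G1 X5.10 Y4.10 E0.4241
G1 X4.79 Y3.71 E0.4324
G1 X4.40 Y3.40 E0.4407
G1 X3.97 Y3.17 E0.4488
G1 X3.49 Y3.02 E0.4571
G1 X3.00 Y2.97 E0.4653
G1 X2.51 Y3.02 E0.4735
G1 X2.03 Y3.17 E0.4819
G1 X1.60 Y3.40 E0.4900
G1 X1.21 Y3.71 E0.4983
G1 X0.90 Y4.10 E0.5066
G1 X0.67 Y4.53 E0.5147
G1 X0.52 Y5.00 E0.5229
G1 X0.00 Y5.00 E0.5315
G1 X0.00 Y0.00 E0.6147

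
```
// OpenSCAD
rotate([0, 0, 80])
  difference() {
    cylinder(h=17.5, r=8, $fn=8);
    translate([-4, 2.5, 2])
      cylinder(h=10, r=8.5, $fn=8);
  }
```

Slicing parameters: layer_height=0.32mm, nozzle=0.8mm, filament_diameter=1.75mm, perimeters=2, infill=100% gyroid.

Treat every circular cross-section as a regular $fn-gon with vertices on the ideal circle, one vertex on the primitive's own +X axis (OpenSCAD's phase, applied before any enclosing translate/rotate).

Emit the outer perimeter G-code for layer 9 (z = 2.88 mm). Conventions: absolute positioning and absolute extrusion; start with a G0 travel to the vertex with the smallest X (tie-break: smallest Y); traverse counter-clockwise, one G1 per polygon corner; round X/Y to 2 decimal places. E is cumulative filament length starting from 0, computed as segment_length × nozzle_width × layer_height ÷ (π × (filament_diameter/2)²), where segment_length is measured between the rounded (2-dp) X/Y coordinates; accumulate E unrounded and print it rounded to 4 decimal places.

G0 X-6.32 Y3.84 Z2.88
G1 X-1.68 Y4.87 E0.5059
G1 X3.81 Y1.37 E1.1988
G1 X5.21 Y-4.98 E1.8909
G1 X4.15 Y-6.65 E2.1014
G1 X4.59 Y-6.55 E2.1494
G1 X7.88 Y-1.39 E2.8008
G1 X6.55 Y4.59 E3.4528
G1 X1.39 Y7.88 E4.1041
G1 X-4.59 Y6.55 E4.7561
G1 X-6.32 Y3.84 E5.0983

At z = 2.88 mm: the cylinder: section is a regular 8-gon, circumradius r=8; the cylinder at (-4, 2.5): section is a regular 8-gon, circumradius r=8.5; After the difference (first − rest): starting from the r=8 cylinder, the r=8.5 cylinder at (-4, 2.5) partially overlaps it — only the 119.56 mm² overlap (of its 204.35 mm²) is removed, clipping the outline — 1 connected region; (rotated 80° about Z; rotation is an isometry so areas/perimeters/island counts are preserved). The outline is a single polygon with 10 vertices. Extrusion per mm of travel: 0.8 × 0.32 / (π × 0.875²) = 0.106432. Accumulating E over each segment gives final E = 5.0983.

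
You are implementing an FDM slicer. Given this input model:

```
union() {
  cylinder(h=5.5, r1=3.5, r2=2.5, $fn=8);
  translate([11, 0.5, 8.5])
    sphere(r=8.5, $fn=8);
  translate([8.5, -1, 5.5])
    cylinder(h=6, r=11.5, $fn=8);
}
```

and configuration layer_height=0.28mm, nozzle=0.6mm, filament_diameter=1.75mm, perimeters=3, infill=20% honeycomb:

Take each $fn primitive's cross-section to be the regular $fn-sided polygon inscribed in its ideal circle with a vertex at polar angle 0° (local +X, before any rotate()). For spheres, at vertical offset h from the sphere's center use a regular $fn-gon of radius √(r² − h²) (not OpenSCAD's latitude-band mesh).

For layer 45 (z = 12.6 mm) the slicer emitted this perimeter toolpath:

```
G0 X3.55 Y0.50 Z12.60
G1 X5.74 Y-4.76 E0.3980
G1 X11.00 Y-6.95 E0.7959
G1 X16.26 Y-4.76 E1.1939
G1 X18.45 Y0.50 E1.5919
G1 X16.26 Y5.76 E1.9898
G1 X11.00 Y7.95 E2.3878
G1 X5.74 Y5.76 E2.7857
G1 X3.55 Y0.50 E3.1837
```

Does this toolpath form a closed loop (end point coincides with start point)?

yes

Start point (G0): (3.55, 0.50). End point (last G1): the path returns to the start — closed.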